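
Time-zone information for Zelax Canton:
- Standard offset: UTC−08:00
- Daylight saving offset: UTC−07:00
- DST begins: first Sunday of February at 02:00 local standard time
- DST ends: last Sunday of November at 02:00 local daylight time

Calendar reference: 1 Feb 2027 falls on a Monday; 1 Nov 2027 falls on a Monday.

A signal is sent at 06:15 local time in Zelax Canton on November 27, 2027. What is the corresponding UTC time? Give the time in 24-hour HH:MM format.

13:15

1 February 2027 is a Monday, so the first Sunday is February 7.
1 November 2027 is a Monday, so Sundays fall on 7, 14, 21, 28; the last is November 28.
November 27, 2027 lies within the daylight-saving period (7 February – 28 November), so Zelax Canton is on daylight time, UTC−07:00.
06:15 local + 7h = 13:15 UTC.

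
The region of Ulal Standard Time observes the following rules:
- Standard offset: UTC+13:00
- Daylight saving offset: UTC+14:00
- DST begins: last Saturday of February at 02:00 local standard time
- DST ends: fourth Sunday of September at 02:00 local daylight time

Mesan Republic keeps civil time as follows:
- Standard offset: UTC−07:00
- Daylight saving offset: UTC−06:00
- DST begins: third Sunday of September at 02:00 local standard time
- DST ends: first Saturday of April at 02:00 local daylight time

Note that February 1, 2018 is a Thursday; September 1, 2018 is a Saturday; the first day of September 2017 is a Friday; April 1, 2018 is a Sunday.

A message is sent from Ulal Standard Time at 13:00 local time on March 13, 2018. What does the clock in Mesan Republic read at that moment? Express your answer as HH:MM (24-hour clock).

17:00

1 February 2018 is a Thursday, so Saturdays fall on 3, 10, 17, 24; the last is February 24.
1 September 2018 is a Saturday, so the first Sunday is September 2 and the fourth is September 23.
March 13, 2018 falls between 24 February and 23 September, so daylight saving is in effect and Ulal Standard Time is at UTC+14:00.
13:00 Ulal Standard Time − 14h = 23:00 UTC (rolling into the previous day, 12 March 2018).
1 September 2017 is a Friday, so the first Sunday is September 3 and the third is September 17.
1 April 2018 is a Sunday, so the first Saturday is April 7.
At the standard offset (UTC−07:00), 23:00 UTC − 7h = 16:00 Mesan Republic standard time.
The standard-time date in Mesan Republic, March 12, 2018, falls between 17 September 2017 and 7 April 2018, so daylight saving is in effect and Mesan Republic is at UTC−06:00.
23:00 UTC − 6h = 17:00 Mesan Republic.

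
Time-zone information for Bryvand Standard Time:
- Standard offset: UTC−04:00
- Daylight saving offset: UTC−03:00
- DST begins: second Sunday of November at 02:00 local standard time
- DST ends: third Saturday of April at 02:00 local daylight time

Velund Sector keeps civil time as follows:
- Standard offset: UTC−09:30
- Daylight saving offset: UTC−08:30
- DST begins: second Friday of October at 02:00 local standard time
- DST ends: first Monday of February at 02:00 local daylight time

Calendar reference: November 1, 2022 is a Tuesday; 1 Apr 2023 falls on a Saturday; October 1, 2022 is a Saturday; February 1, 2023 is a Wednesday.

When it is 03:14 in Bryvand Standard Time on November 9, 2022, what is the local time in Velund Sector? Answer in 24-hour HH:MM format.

1 November 2022 is a Tuesday, so the first Sunday is November 6 and the second is November 13.
1 April 2023 is a Saturday, so the first Saturday is April 1 and the third is April 15.
November 9, 2022 is outside the daylight-saving period (13 November 2022 – 15 April 2023), so Bryvand Standard Time is on standard time, UTC−04:00.
03:14 Bryvand Standard Time + 4h = 07:14 UTC.
1 October 2022 is a Saturday, so the first Friday is October 7 and the second is October 14.
1 February 2023 is a Wednesday, so the first Monday is February 6.
At the standard offset (UTC−09:30), 07:14 UTC − 9h30m = 21:44 Velund Sector standard time (rolling into the previous day, 8 November 2022).
Daylight saving runs 14 October 2022 – 6 February 2023; the standard-time date in Velund Sector, November 8, 2022, is inside that window, so Velund Sector is at UTC−08:30.
07:14 UTC − 8h30m = 22:44 Velund Sector (rolling into the previous day, 8 November 2022).

22:44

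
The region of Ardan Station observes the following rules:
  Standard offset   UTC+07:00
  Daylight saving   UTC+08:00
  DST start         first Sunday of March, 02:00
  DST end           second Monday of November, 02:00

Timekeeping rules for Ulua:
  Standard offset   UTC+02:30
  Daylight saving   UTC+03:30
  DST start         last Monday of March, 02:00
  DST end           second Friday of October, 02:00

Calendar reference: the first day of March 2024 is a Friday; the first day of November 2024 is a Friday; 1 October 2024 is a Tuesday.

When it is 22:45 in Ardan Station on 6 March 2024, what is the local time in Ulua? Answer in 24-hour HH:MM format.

17:15

1 March 2024 is a Friday, so the first Sunday is March 3.
1 November 2024 is a Friday, so the first Monday is November 4 and the second is November 11.
Daylight saving runs 3 March – 11 November; 6 March 2024 is inside that window, so Ardan Station is at UTC+08:00.
22:45 Ardan Station − 8h = 14:45 UTC.
1 March 2024 is a Friday, so Mondays fall on 4, 11, 18, 25; the last is March 25.
1 October 2024 is a Tuesday, so the first Friday is October 4 and the second is October 11.
At the standard offset (UTC+02:30), 14:45 UTC + 2h30m = 17:15 Ulua standard time.
Daylight saving runs 25 March – 11 October; the standard-time date in Ulua, 6 March 2024, is outside that window, so Ulua is on standard time at UTC+02:30.
14:45 UTC + 2h30m = 17:15 Ulua.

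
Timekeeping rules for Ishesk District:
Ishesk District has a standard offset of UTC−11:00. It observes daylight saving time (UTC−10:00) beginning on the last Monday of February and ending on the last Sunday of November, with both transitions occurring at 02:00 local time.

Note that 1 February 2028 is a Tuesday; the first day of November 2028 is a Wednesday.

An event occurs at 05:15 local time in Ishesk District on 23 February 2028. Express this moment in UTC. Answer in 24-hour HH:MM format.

16:15

1 February 2028 is a Tuesday, so Mondays fall on 7, 14, 21, 28; the last is February 28.
1 November 2028 is a Wednesday, so Sundays fall on 5, 12, 19, 26; the last is November 26.
23 February 2028 does not fall between 28 February and 26 November, so daylight saving is not in effect and Ishesk District is at UTC−11:00.
05:15 local + 11h = 16:15 UTC.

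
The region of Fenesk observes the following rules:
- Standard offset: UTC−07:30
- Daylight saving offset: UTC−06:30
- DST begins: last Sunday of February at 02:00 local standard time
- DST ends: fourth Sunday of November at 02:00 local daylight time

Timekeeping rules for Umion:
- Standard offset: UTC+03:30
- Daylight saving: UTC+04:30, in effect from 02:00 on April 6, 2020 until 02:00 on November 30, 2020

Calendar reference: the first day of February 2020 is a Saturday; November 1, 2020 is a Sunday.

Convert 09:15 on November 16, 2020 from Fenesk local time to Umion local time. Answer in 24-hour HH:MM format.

1 February 2020 is a Saturday, so Sundays fall on 2, 9, 16, 23; the last is February 23.
1 November 2020 is a Sunday, so the first Sunday is November 1 and the fourth is November 22.
November 16, 2020 falls between 23 February and 22 November, so daylight saving is in effect and Fenesk is at UTC−06:30.
09:15 Fenesk + 6h30m = 15:45 UTC.
At the standard offset (UTC+03:30), 15:45 UTC + 3h30m = 19:15 Umion standard time.
The standard-time date in Umion, November 16, 2020, lies within the daylight-saving period (6 April – 30 November), so Umion is on daylight time, UTC+04:30.
15:45 UTC + 4h30m = 20:15 Umion.

20:15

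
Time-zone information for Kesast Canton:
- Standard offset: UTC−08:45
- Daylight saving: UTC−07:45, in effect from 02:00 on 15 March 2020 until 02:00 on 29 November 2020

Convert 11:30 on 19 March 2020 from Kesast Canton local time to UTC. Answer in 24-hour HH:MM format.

19:15

Daylight saving runs 15 March – 29 November; 19 March 2020 is inside that window, so Kesast Canton is at UTC−07:45.
11:30 local + 7h45m = 19:15 UTC.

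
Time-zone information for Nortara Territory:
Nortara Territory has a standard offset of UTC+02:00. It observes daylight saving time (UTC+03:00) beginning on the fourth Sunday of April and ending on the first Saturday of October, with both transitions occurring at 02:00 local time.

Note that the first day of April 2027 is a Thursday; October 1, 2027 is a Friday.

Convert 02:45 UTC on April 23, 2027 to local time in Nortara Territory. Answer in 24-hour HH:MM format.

1 April 2027 is a Thursday, so the first Sunday is April 4 and the fourth is April 25.
1 October 2027 is a Friday, so the first Saturday is October 2.
At the standard offset (UTC+02:00), 02:45 UTC + 2h = 04:45 Nortara Territory standard time.
Daylight saving runs 25 April – 2 October; the standard-time date in Nortara Territory, April 23, 2027, is outside that window, so Nortara Territory is on standard time at UTC+02:00.
02:45 UTC + 2h = 04:45 local.

04:45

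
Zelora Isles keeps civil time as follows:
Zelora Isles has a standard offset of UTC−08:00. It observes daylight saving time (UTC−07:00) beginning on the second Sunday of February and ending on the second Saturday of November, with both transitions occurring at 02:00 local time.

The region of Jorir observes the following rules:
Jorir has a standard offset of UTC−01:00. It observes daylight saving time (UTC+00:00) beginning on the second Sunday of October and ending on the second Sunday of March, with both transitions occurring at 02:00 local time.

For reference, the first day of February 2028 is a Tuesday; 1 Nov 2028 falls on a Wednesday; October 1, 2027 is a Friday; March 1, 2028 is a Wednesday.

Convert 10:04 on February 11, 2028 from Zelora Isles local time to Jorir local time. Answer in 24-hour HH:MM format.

1 February 2028 is a Tuesday, so the first Sunday is February 6 and the second is February 13.
1 November 2028 is a Wednesday, so the first Saturday is November 4 and the second is November 11.
February 11, 2028 does not fall between 13 February and 11 November, so daylight saving is not in effect and Zelora Isles is at UTC−08:00.
10:04 Zelora Isles + 8h = 18:04 UTC.
1 October 2027 is a Friday, so the first Sunday is October 3 and the second is October 10.
1 March 2028 is a Wednesday, so the first Sunday is March 5 and the second is March 12.
At the standard offset (UTC−01:00), 18:04 UTC − 1h = 17:04 Jorir standard time.
Daylight saving runs 10 October 2027 – 12 March 2028; the standard-time date in Jorir, February 11, 2028, is inside that window, so Jorir is at UTC+00:00.
18:04 UTC + 0h = 18:04 Jorir.

18:04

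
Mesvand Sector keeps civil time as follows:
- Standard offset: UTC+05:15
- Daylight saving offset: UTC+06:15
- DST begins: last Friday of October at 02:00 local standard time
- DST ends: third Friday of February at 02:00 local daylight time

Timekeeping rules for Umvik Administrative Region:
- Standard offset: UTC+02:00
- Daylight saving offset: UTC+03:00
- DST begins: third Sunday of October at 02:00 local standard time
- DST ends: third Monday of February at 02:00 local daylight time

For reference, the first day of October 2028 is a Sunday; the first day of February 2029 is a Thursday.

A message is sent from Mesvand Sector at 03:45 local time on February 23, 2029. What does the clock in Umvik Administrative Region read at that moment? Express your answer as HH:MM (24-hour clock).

1 October 2028 is a Sunday, so Fridays fall on 6, 13, 20, 27; the last is October 27.
1 February 2029 is a Thursday, so the first Friday is February 2 and the third is February 16.
February 23, 2029 does not fall between 27 October 2028 and 16 February 2029, so daylight saving is not in effect and Mesvand Sector is at UTC+05:15.
03:45 Mesvand Sector − 5h15m = 22:30 UTC (rolling into the previous day, 22 February 2029).
1 October 2028 is a Sunday, so the first Sunday is October 1 and the third is October 15.
1 February 2029 is a Thursday, so the first Monday is February 5 and the third is February 19.
At the standard offset (UTC+02:00), 22:30 UTC + 2h = 00:30 Umvik Administrative Region standard time (rolling into the next day, 23 February 2029).
Daylight saving runs 15 October 2028 – 19 February 2029; the standard-time date in Umvik Administrative Region, February 23, 2029, is outside that window, so Umvik Administrative Region is on standard time at UTC+02:00.
22:30 UTC + 2h = 00:30 Umvik Administrative Region (rolling into the next day, 23 February 2029).

00:30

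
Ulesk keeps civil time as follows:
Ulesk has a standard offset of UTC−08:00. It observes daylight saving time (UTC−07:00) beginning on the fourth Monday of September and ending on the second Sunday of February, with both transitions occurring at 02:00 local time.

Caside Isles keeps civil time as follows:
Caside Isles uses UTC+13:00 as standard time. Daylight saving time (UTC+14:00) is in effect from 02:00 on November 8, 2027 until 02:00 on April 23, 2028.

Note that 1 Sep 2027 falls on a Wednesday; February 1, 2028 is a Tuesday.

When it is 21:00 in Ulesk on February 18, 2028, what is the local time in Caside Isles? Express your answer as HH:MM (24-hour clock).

19:00

1 September 2027 is a Wednesday, so the first Monday is September 6 and the fourth is September 27.
1 February 2028 is a Tuesday, so the first Sunday is February 6 and the second is February 13.
February 18, 2028 is outside the daylight-saving period (27 September 2027 – 13 February 2028), so Ulesk is on standard time, UTC−08:00.
21:00 Ulesk + 8h = 05:00 UTC (rolling into the next day, 19 February 2028).
At the standard offset (UTC+13:00), 05:00 UTC + 13h = 18:00 Caside Isles standard time.
The standard-time date in Caside Isles, February 19, 2028, falls between 8 November 2027 and 23 April 2028, so daylight saving is in effect and Caside Isles is at UTC+14:00.
05:00 UTC + 14h = 19:00 Caside Isles.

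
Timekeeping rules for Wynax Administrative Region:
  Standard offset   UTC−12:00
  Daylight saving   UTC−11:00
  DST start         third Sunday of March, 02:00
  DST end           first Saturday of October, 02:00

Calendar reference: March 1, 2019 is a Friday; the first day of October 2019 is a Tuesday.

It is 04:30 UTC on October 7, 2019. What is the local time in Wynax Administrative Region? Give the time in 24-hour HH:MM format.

16:30

1 March 2019 is a Friday, so the first Sunday is March 3 and the third is March 17.
1 October 2019 is a Tuesday, so the first Saturday is October 5.
At the standard offset (UTC−12:00), 04:30 UTC − 12h = 16:30 Wynax Administrative Region standard time (rolling into the previous day, 6 October 2019).
The standard-time date in Wynax Administrative Region, October 6, 2019, is outside the daylight-saving period (17 March – 5 October), so Wynax Administrative Region is on standard time, UTC−12:00.
04:30 UTC − 12h = 16:30 local (rolling into the previous day, 6 October 2019).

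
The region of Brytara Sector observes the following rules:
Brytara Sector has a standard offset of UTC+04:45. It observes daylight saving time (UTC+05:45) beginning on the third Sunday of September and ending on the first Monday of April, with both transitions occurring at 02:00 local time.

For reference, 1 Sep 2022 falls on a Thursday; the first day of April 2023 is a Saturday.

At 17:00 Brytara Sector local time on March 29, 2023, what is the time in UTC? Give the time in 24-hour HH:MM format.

1 September 2022 is a Thursday, so the first Sunday is September 4 and the third is September 18.
1 April 2023 is a Saturday, so the first Monday is April 3.
March 29, 2023 falls between 18 September 2022 and 3 April 2023, so daylight saving is in effect and Brytara Sector is at UTC+05:45.
17:00 local − 5h45m = 11:15 UTC.

11:15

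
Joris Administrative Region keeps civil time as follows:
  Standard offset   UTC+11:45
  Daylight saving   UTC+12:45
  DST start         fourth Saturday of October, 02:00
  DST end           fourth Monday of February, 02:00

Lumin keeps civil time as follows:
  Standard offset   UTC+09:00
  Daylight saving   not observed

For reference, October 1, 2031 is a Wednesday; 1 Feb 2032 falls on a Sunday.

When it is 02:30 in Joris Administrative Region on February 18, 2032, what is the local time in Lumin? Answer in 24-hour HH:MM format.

1 October 2031 is a Wednesday, so the first Saturday is October 4 and the fourth is October 25.
1 February 2032 is a Sunday, so the first Monday is February 2 and the fourth is February 23.
February 18, 2032 falls between 25 October 2031 and 23 February 2032, so daylight saving is in effect and Joris Administrative Region is at UTC+12:45.
02:30 Joris Administrative Region − 12h45m = 13:45 UTC (rolling into the previous day, 17 February 2032).
Lumin has no daylight saving, so its offset is UTC+09:00 year-round.
13:45 UTC + 9h = 22:45 Lumin.

22:45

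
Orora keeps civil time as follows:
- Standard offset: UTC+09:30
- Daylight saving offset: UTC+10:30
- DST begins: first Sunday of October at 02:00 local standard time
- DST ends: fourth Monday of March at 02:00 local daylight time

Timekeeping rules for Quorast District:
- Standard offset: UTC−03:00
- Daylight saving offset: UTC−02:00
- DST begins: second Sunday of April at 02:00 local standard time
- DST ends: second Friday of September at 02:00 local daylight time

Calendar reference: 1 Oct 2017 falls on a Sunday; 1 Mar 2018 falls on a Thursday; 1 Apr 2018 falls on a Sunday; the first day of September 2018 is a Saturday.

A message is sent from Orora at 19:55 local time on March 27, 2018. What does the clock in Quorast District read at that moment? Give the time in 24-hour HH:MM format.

07:25

1 October 2017 is a Sunday, so the first Sunday is October 1.
1 March 2018 is a Thursday, so the first Monday is March 5 and the fourth is March 26.
Daylight saving runs 1 October 2017 – 26 March 2018; March 27, 2018 is outside that window, so Orora is on standard time at UTC+09:30.
19:55 Orora − 9h30m = 10:25 UTC.
1 April 2018 is a Sunday, so the first Sunday is April 1 and the second is April 8.
1 September 2018 is a Saturday, so the first Friday is September 7 and the second is September 14.
At the standard offset (UTC−03:00), 10:25 UTC − 3h = 07:25 Quorast District standard time.
Daylight saving runs 8 April – 14 September; the standard-time date in Quorast District, March 27, 2018, is outside that window, so Quorast District is on standard time at UTC−03:00.
10:25 UTC − 3h = 07:25 Quorast District.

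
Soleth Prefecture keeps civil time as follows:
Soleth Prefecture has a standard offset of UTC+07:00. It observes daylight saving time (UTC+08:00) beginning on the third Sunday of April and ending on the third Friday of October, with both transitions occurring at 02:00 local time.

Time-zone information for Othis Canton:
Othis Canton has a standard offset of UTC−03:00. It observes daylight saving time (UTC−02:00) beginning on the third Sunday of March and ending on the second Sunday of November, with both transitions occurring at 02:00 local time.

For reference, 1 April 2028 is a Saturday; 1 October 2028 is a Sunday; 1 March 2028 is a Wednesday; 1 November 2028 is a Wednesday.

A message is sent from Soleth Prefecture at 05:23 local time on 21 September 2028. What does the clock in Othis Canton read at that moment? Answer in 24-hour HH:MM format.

19:23

1 April 2028 is a Saturday, so the first Sunday is April 2 and the third is April 16.
1 October 2028 is a Sunday, so the first Friday is October 6 and the third is October 20.
21 September 2028 falls between 16 April and 20 October, so daylight saving is in effect and Soleth Prefecture is at UTC+08:00.
05:23 Soleth Prefecture − 8h = 21:23 UTC (rolling into the previous day, 20 September 2028).
1 March 2028 is a Wednesday, so the first Sunday is March 5 and the third is March 19.
1 November 2028 is a Wednesday, so the first Sunday is November 5 and the second is November 12.
At the standard offset (UTC−03:00), 21:23 UTC − 3h = 18:23 Othis Canton standard time.
The standard-time date in Othis Canton, 20 September 2028, lies within the daylight-saving period (19 March – 12 November), so Othis Canton is on daylight time, UTC−02:00.
21:23 UTC − 2h = 19:23 Othis Canton.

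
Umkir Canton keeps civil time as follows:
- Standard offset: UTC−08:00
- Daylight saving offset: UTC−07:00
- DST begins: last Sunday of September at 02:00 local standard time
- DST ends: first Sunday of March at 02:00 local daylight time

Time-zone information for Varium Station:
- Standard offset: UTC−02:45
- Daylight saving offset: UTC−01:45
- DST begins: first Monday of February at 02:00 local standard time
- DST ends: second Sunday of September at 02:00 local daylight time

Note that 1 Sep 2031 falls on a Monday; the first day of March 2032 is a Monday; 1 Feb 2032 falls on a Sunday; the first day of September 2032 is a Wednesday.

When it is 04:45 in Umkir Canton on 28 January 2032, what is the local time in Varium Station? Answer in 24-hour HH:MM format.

09:00

1 September 2031 is a Monday, so Sundays fall on 7, 14, 21, 28; the last is September 28.
1 March 2032 is a Monday, so the first Sunday is March 7.
28 January 2032 lies within the daylight-saving period (28 September 2031 – 7 March 2032), so Umkir Canton is on daylight time, UTC−07:00.
04:45 Umkir Canton + 7h = 11:45 UTC.
1 February 2032 is a Sunday, so the first Monday is February 2.
1 September 2032 is a Wednesday, so the first Sunday is September 5 and the second is September 12.
At the standard offset (UTC−02:45), 11:45 UTC − 2h45m = 09:00 Varium Station standard time.
Daylight saving runs 2 February – 12 September; the standard-time date in Varium Station, 28 January 2032, is outside that window, so Varium Station is on standard time at UTC−02:45.
11:45 UTC − 2h45m = 09:00 Varium Station.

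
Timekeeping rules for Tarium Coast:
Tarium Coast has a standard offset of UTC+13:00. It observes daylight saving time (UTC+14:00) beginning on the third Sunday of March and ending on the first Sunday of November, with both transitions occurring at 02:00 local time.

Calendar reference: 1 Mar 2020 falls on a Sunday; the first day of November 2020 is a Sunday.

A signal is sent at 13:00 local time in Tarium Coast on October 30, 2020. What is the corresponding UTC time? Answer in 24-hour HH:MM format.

1 March 2020 is a Sunday, so the first Sunday is March 1 and the third is March 15.
1 November 2020 is a Sunday, so the first Sunday is November 1.
Daylight saving runs 15 March – 1 November; October 30, 2020 is inside that window, so Tarium Coast is at UTC+14:00.
13:00 local − 14h = 23:00 UTC (rolling into the previous day, 29 October 2020).

23:00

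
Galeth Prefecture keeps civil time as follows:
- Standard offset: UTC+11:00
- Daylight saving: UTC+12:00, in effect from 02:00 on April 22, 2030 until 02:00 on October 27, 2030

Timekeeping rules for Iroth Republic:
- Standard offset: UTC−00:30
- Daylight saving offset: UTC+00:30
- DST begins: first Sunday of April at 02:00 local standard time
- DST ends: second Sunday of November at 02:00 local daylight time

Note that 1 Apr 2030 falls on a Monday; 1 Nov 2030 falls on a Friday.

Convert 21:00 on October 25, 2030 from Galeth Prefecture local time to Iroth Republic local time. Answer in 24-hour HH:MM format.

October 25, 2030 lies within the daylight-saving period (22 April – 27 October), so Galeth Prefecture is on daylight time, UTC+12:00.
21:00 Galeth Prefecture − 12h = 09:00 UTC.
1 April 2030 is a Monday, so the first Sunday is April 7.
1 November 2030 is a Friday, so the first Sunday is November 3 and the second is November 10.
At the standard offset (UTC−00:30), 09:00 UTC − 0h30m = 08:30 Iroth Republic standard time.
The standard-time date in Iroth Republic, October 25, 2030, lies within the daylight-saving period (7 April – 10 November), so Iroth Republic is on daylight time, UTC+00:30.
09:00 UTC + 0h30m = 09:30 Iroth Republic.

09:30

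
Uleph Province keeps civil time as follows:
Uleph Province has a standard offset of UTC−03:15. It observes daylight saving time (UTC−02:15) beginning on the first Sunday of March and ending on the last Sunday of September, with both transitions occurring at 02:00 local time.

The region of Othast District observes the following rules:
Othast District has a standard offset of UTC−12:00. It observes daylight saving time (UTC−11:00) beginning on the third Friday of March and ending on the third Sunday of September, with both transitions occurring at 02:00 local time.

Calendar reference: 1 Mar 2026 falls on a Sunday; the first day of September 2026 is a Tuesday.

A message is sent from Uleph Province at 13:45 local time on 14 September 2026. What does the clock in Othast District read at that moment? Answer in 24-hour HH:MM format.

1 March 2026 is a Sunday, so the first Sunday is March 1.
1 September 2026 is a Tuesday, so Sundays fall on 6, 13, 20, 27; the last is September 27.
14 September 2026 lies within the daylight-saving period (1 March – 27 September), so Uleph Province is on daylight time, UTC−02:15.
13:45 Uleph Province + 2h15m = 16:00 UTC.
1 March 2026 is a Sunday, so the first Friday is March 6 and the third is March 20.
1 September 2026 is a Tuesday, so the first Sunday is September 6 and the third is September 20.
At the standard offset (UTC−12:00), 16:00 UTC − 12h = 04:00 Othast District standard time.
The standard-time date in Othast District, 14 September 2026, falls between 20 March and 20 September, so daylight saving is in effect and Othast District is at UTC−11:00.
16:00 UTC − 11h = 05:00 Othast District.

05:00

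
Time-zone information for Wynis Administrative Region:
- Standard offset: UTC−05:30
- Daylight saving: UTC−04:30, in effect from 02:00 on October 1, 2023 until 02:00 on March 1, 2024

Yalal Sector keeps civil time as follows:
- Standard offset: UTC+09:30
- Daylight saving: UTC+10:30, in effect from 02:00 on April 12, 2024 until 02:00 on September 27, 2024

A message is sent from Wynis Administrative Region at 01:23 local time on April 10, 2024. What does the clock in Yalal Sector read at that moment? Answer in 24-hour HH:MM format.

April 10, 2024 is outside the daylight-saving period (1 October 2023 – 1 March 2024), so Wynis Administrative Region is on standard time, UTC−05:30.
01:23 Wynis Administrative Region + 5h30m = 06:53 UTC.
At the standard offset (UTC+09:30), 06:53 UTC + 9h30m = 16:23 Yalal Sector standard time.
The standard-time date in Yalal Sector, April 10, 2024, is outside the daylight-saving period (12 April – 27 September), so Yalal Sector is on standard time, UTC+09:30.
06:53 UTC + 9h30m = 16:23 Yalal Sector.

16:23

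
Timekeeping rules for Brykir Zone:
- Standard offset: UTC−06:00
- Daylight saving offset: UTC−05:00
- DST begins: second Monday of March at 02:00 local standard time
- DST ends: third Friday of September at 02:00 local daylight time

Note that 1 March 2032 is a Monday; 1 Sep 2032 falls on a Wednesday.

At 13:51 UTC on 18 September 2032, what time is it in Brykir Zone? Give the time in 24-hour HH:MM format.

07:51

1 March 2032 is a Monday, so the first Monday is March 1 and the second is March 8.
1 September 2032 is a Wednesday, so the first Friday is September 3 and the third is September 17.
At the standard offset (UTC−06:00), 13:51 UTC − 6h = 07:51 Brykir Zone standard time.
Daylight saving runs 8 March – 17 September; the standard-time date in Brykir Zone, 18 September 2032, is outside that window, so Brykir Zone is on standard time at UTC−06:00.
13:51 UTC − 6h = 07:51 local.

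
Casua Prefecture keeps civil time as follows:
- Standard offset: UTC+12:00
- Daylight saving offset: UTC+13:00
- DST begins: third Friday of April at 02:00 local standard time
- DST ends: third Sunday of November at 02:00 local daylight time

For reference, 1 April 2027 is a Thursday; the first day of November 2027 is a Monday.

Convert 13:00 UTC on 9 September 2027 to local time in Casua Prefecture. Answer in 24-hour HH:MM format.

02:00

1 April 2027 is a Thursday, so the first Friday is April 2 and the third is April 16.
1 November 2027 is a Monday, so the first Sunday is November 7 and the third is November 21.
At the standard offset (UTC+12:00), 13:00 UTC + 12h = 01:00 Casua Prefecture standard time (rolling into the next day, 10 September 2027).
Daylight saving runs 16 April – 21 November; the standard-time date in Casua Prefecture, 10 September 2027, is inside that window, so Casua Prefecture is at UTC+13:00.
13:00 UTC + 13h = 02:00 local (rolling into the next day, 10 September 2027).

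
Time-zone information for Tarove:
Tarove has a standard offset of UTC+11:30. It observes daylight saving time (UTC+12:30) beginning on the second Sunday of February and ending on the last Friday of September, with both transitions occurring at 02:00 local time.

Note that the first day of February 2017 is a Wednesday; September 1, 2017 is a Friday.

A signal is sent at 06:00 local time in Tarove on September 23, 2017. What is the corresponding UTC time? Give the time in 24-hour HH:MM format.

1 February 2017 is a Wednesday, so the first Sunday is February 5 and the second is February 12.
1 September 2017 is a Friday, so Fridays fall on 1, 8, 15, 22, 29; the last is September 29.
Daylight saving runs 12 February – 29 September; September 23, 2017 is inside that window, so Tarove is at UTC+12:30.
06:00 local − 12h30m = 17:30 UTC (rolling into the previous day, 22 September 2017).

17:30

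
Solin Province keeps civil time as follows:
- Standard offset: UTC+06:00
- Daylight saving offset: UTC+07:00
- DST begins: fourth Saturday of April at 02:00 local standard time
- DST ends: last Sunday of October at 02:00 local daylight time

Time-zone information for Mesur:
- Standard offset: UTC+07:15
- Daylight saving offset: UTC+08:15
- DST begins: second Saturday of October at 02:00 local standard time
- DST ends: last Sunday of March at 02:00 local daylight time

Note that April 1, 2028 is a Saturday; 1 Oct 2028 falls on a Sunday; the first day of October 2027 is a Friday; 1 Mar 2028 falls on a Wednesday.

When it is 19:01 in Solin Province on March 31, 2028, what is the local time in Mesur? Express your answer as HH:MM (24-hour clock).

1 April 2028 is a Saturday, so the first Saturday is April 1 and the fourth is April 22.
1 October 2028 is a Sunday, so Sundays fall on 1, 8, 15, 22, 29; the last is October 29.
March 31, 2028 does not fall between 22 April and 29 October, so daylight saving is not in effect and Solin Province is at UTC+06:00.
19:01 Solin Province − 6h = 13:01 UTC.
1 October 2027 is a Friday, so the first Saturday is October 2 and the second is October 9.
1 March 2028 is a Wednesday, so Sundays fall on 5, 12, 19, 26; the last is March 26.
At the standard offset (UTC+07:15), 13:01 UTC + 7h15m = 20:16 Mesur standard time.
The standard-time date in Mesur, March 31, 2028, is outside the daylight-saving period (9 October 2027 – 26 March 2028), so Mesur is on standard time, UTC+07:15.
13:01 UTC + 7h15m = 20:16 Mesur.

20:16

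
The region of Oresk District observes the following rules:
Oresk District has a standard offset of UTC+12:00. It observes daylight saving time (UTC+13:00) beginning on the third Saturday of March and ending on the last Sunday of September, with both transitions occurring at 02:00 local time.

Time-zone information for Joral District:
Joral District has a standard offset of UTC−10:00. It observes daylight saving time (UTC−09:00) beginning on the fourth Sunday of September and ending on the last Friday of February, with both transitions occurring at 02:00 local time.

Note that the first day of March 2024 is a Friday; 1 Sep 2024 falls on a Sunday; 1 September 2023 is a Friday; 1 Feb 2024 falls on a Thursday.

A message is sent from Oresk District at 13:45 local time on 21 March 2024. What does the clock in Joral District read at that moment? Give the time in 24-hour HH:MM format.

1 March 2024 is a Friday, so the first Saturday is March 2 and the third is March 16.
1 September 2024 is a Sunday, so Sundays fall on 1, 8, 15, 22, 29; the last is September 29.
21 March 2024 falls between 16 March and 29 September, so daylight saving is in effect and Oresk District is at UTC+13:00.
13:45 Oresk District − 13h = 00:45 UTC.
1 September 2023 is a Friday, so the first Sunday is September 3 and the fourth is September 24.
1 February 2024 is a Thursday, so Fridays fall on 2, 9, 16, 23; the last is February 23.
At the standard offset (UTC−10:00), 00:45 UTC − 10h = 14:45 Joral District standard time (rolling into the previous day, 20 March 2024).
The standard-time date in Joral District, 20 March 2024, is outside the daylight-saving period (24 September 2023 – 23 February 2024), so Joral District is on standard time, UTC−10:00.
00:45 UTC − 10h = 14:45 Joral District (rolling into the previous day, 20 March 2024).

14:45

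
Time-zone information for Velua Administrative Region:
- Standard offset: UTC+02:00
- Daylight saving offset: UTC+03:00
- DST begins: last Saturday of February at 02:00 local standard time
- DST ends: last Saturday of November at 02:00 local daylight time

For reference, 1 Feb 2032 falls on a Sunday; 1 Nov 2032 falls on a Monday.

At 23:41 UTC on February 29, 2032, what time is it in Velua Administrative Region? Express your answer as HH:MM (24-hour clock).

1 February 2032 is a Sunday, so Saturdays fall on 7, 14, 21, 28; the last is February 28.
1 November 2032 is a Monday, so Saturdays fall on 6, 13, 20, 27; the last is November 27.
At the standard offset (UTC+02:00), 23:41 UTC + 2h = 01:41 Velua Administrative Region standard time (rolling into the next day, 1 March 2032).
Daylight saving runs 28 February – 27 November; the standard-time date in Velua Administrative Region, March 1, 2032, is inside that window, so Velua Administrative Region is at UTC+03:00.
23:41 UTC + 3h = 02:41 local (rolling into the next day, 1 March 2032).

02:41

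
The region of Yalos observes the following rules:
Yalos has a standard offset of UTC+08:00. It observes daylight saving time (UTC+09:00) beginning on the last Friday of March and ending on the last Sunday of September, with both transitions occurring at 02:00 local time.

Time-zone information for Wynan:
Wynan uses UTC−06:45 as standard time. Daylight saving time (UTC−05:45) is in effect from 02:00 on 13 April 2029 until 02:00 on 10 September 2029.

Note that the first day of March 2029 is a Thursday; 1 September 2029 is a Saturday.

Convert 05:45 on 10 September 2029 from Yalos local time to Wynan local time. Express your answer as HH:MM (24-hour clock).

15:00

1 March 2029 is a Thursday, so Fridays fall on 2, 9, 16, 23, 30; the last is March 30.
1 September 2029 is a Saturday, so Sundays fall on 2, 9, 16, 23, 30; the last is September 30.
10 September 2029 lies within the daylight-saving period (30 March – 30 September), so Yalos is on daylight time, UTC+09:00.
05:45 Yalos − 9h = 20:45 UTC (rolling into the previous day, 9 September 2029).
At the standard offset (UTC−06:45), 20:45 UTC − 6h45m = 14:00 Wynan standard time.
The standard-time date in Wynan, 9 September 2029, falls between 13 April and 10 September, so daylight saving is in effect and Wynan is at UTC−05:45.
20:45 UTC − 5h45m = 15:00 Wynan.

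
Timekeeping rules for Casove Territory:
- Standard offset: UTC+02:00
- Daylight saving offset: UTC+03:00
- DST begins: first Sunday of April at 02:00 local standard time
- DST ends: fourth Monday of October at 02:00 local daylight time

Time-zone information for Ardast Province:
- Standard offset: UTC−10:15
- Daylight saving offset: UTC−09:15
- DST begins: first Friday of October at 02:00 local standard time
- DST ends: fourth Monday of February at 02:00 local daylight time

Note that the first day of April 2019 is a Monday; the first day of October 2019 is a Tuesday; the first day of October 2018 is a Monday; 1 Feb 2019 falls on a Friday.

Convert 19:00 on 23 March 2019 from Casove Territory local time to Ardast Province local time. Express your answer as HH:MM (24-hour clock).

06:45

1 April 2019 is a Monday, so the first Sunday is April 7.
1 October 2019 is a Tuesday, so the first Monday is October 7 and the fourth is October 28.
Daylight saving runs 7 April – 28 October; 23 March 2019 is outside that window, so Casove Territory is on standard time at UTC+02:00.
19:00 Casove Territory − 2h = 17:00 UTC.
1 October 2018 is a Monday, so the first Friday is October 5.
1 February 2019 is a Friday, so the first Monday is February 4 and the fourth is February 25.
At the standard offset (UTC−10:15), 17:00 UTC − 10h15m = 06:45 Ardast Province standard time.
Daylight saving runs 5 October 2018 – 25 February 2019; the standard-time date in Ardast Province, 23 March 2019, is outside that window, so Ardast Province is on standard time at UTC−10:15.
17:00 UTC − 10h15m = 06:45 Ardast Province.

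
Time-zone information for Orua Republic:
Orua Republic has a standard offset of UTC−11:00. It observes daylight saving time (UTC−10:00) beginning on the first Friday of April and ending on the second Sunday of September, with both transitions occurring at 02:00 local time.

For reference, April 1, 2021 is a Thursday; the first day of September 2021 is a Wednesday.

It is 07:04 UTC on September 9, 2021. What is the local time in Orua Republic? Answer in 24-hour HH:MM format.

1 April 2021 is a Thursday, so the first Friday is April 2.
1 September 2021 is a Wednesday, so the first Sunday is September 5 and the second is September 12.
At the standard offset (UTC−11:00), 07:04 UTC − 11h = 20:04 Orua Republic standard time (rolling into the previous day, 8 September 2021).
The standard-time date in Orua Republic, September 8, 2021, lies within the daylight-saving period (2 April – 12 September), so Orua Republic is on daylight time, UTC−10:00.
07:04 UTC − 10h = 21:04 local (rolling into the previous day, 8 September 2021).

21:04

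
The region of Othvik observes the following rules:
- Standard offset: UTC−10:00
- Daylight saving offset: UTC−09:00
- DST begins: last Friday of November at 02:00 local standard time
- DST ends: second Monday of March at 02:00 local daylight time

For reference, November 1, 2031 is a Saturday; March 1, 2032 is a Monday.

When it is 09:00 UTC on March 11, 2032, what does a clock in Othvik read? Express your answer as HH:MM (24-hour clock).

1 November 2031 is a Saturday, so Fridays fall on 7, 14, 21, 28; the last is November 28.
1 March 2032 is a Monday, so the first Monday is March 1 and the second is March 8.
At the standard offset (UTC−10:00), 09:00 UTC − 10h = 23:00 Othvik standard time (rolling into the previous day, 10 March 2032).
The standard-time date in Othvik, March 10, 2032, is outside the daylight-saving period (28 November 2031 – 8 March 2032), so Othvik is on standard time, UTC−10:00.
09:00 UTC − 10h = 23:00 local (rolling into the previous day, 10 March 2032).

23:00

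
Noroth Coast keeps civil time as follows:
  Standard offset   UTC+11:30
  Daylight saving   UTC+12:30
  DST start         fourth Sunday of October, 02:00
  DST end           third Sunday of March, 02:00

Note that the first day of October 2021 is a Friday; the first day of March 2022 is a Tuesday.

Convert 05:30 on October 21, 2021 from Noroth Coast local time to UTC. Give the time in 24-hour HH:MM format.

1 October 2021 is a Friday, so the first Sunday is October 3 and the fourth is October 24.
1 March 2022 is a Tuesday, so the first Sunday is March 6 and the third is March 20.
October 21, 2021 does not fall between 24 October 2021 and 20 March 2022, so daylight saving is not in effect and Noroth Coast is at UTC+11:30.
05:30 local − 11h30m = 18:00 UTC (rolling into the previous day, 20 October 2021).

18:00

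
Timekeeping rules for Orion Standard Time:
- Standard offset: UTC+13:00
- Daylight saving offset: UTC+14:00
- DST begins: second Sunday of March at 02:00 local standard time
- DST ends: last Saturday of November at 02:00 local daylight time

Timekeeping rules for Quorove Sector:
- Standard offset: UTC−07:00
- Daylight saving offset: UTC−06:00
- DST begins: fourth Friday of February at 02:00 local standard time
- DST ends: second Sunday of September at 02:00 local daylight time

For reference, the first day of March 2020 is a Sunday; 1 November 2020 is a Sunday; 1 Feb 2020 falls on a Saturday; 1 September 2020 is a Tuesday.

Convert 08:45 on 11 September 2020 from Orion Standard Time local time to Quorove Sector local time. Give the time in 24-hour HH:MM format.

1 March 2020 is a Sunday, so the first Sunday is March 1 and the second is March 8.
1 November 2020 is a Sunday, so Saturdays fall on 7, 14, 21, 28; the last is November 28.
11 September 2020 lies within the daylight-saving period (8 March – 28 November), so Orion Standard Time is on daylight time, UTC+14:00.
08:45 Orion Standard Time − 14h = 18:45 UTC (rolling into the previous day, 10 September 2020).
1 February 2020 is a Saturday, so the first Friday is February 7 and the fourth is February 28.
1 September 2020 is a Tuesday, so the first Sunday is September 6 and the second is September 13.
At the standard offset (UTC−07:00), 18:45 UTC − 7h = 11:45 Quorove Sector standard time.
The standard-time date in Quorove Sector, 10 September 2020, lies within the daylight-saving period (28 February – 13 September), so Quorove Sector is on daylight time, UTC−06:00.
18:45 UTC − 6h = 12:45 Quorove Sector.

12:45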